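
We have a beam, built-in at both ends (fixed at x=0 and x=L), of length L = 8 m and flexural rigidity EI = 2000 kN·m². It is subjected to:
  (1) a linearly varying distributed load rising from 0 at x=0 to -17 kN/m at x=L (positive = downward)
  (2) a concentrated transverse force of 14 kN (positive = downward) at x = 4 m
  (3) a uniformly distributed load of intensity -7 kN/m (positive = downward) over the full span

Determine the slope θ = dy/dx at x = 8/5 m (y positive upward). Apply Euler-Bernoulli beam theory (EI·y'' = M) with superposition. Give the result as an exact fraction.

Load 1 — triangular load w₀=-17 kN/m (0→w₀ over full span):
  θ_1 = -w₀(2x(L-x)(L-2x)(x+2L)+x²(L-x)²)/(120LEI) = -(-17)·(2·(8/5)·(8-(8/5))·(8-2·(8/5))·((8/5)+2·8)+(8/5)²·(8-(8/5))²)/(120·8·2000) = 3808/234375 rad
Load 2 — point force P=14 kN at a=4 m (b=L-a=4):
  θ_2 = -Pb²x(2aL-(3a+b)x)/(2L³EI)  [x≤a] = -14·4²·(8/5)·(2·4·8-(3·4+4)·(8/5))/(2·8³·2000) = -21/3125 rad
Load 3 — uniform load w=-7 kN/m over full span:
  θ_3 = -wx(L-x)(L-2x)/(12EI) = -(-7)·(8/5)·(8-(8/5))·(8-2·(8/5))/(12·2000) = 224/15625 rad
Superposition: θ = Σ θ_i = 5593/234375 rad ≈ 0.023863 rad

θ(8/5) = 5593/234375 rad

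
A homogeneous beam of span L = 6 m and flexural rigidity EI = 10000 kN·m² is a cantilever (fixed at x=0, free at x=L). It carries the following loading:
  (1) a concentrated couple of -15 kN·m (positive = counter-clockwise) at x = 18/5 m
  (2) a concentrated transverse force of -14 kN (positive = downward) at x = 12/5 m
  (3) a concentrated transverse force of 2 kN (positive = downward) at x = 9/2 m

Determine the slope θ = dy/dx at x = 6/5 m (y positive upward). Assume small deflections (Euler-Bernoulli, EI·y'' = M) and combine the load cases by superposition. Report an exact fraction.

θ(6/5) = 9/31250 rad

Load 1 — applied couple M₀=-15 kN·m at a=18/5 m (b=L-a=12/5):
  θ_1 = M₀x/EI  [x≤a] = (-15)·(6/5)/10000 = -9/5000 rad
Load 2 — point force P=-14 kN at a=12/5 m (b=L-a=18/5):
  θ_2 = -Px(2a-x)/(2EI)  [x≤a] = -(-14)·(6/5)·(2·(12/5)-(6/5))/(2·10000) = 189/62500 rad
Load 3 — point force P=2 kN at a=9/2 m (b=L-a=3/2):
  θ_3 = -Px(2a-x)/(2EI)  [x≤a] = -2·(6/5)·(2·(9/2)-(6/5))/(2·10000) = -117/125000 rad
Superposition: θ = Σ θ_i = 9/31250 rad ≈ 0.000288 rad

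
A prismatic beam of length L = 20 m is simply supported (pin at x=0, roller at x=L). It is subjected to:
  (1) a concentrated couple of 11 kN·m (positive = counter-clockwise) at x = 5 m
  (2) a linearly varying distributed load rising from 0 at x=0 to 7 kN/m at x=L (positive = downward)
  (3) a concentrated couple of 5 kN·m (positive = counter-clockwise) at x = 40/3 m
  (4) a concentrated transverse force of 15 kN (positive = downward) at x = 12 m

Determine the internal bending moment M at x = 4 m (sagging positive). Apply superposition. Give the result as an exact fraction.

Load 1 — applied couple M₀=11 kN·m at a=5 m (b=L-a=15):
  M_1 = M₀x/L  [x≤a] = 11·4/20 = 11/5 kN·m
Load 2 — triangular load w₀=7 kN/m (0→w₀ over full span):
  M_2 = w₀Lx/6 - w₀x³/(6L) = 7·20·4/6 - 7·4³/(6·20) = 448/5 kN·m
Load 3 — applied couple M₀=5 kN·m at a=40/3 m (b=L-a=20/3):
  M_3 = M₀x/L  [x≤a] = 5·4/20 = 1 kN·m
Load 4 — point force P=15 kN at a=12 m (b=L-a=8):
  M_4 = Pbx/L  [x≤a] = 15·8·4/20 = 24 kN·m
Superposition: M = Σ M_i = 584/5 kN·m ≈ 116.800000 kN·m

M(4) = 584/5 kN·m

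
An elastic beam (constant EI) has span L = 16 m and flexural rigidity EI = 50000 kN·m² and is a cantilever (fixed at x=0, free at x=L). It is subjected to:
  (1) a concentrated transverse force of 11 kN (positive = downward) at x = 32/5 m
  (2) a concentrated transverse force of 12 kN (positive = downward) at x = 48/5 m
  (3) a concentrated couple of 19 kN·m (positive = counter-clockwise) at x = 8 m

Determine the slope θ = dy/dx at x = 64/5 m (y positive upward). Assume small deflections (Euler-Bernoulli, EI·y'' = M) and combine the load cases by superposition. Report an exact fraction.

Load 1 — point force P=11 kN at a=32/5 m (b=L-a=48/5):
  θ_1 = -Pa²/(2EI)  [x>a] = -11·(32/5)²/(2·50000) = -352/78125 rad
Load 2 — point force P=12 kN at a=48/5 m (b=L-a=32/5):
  θ_2 = -Pa²/(2EI)  [x>a] = -12·(48/5)²/(2·50000) = -864/78125 rad
Load 3 — applied couple M₀=19 kN·m at a=8 m (b=L-a=8):
  θ_3 = M₀a/EI  [x>a] = 19·8/50000 = 19/6250 rad
Superposition: θ = Σ θ_i = -1957/156250 rad ≈ -0.012525 rad

θ(64/5) = -1957/156250 rad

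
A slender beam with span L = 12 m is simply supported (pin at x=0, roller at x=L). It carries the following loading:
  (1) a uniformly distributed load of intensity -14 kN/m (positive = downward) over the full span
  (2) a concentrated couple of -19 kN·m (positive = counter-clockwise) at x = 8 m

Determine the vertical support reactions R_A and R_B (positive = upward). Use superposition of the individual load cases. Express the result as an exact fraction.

Load 1 — uniform load w=-14 kN/m over full span:
  R_A = wL/2 = (-14)·12/2 = -84 kN
  R_B = wL/2 = (-14)·12/2 = -84 kN
Load 2 — applied couple M₀=-19 kN·m at a=8 m (b=L-a=4):
  R_A = M₀/L = (-19)/12 = -19/12 kN
  R_B = -M₀/L = -(-19)/12 = 19/12 kN
Superposition: R_A = -1027/12 kN, R_B = -989/12 kN

R_A = -1027/12 kN, R_B = -989/12 kN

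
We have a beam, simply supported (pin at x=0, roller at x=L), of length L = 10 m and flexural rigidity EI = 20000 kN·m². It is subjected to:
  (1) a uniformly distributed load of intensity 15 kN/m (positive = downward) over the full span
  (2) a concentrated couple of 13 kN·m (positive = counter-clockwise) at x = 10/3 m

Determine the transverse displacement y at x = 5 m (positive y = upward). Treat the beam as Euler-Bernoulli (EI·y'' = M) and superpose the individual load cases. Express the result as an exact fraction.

y(5) = -1099/11520 m

Load 1 — uniform load w=15 kN/m over full span:
  y_1 = -wx(L³-2Lx²+x³)/(24EI) = -15·5·(10³-2·10·5²+5³)/(24·20000) = -25/256 m
Load 2 — applied couple M₀=13 kN·m at a=10/3 m (b=L-a=20/3):
  y_2 = (M₀x³/(6L)-M₀(x-a)²/2+C₁x)/EI  [x>a] with C₁=M₀(3b²-L²)/(6L)=65/9 = (13·5³/(6·10)-13·(5-(10/3))²/2+(65/9)·5)/20000 = 13/5760 m
Superposition: y = Σ y_i = -1099/11520 m ≈ -0.095399 m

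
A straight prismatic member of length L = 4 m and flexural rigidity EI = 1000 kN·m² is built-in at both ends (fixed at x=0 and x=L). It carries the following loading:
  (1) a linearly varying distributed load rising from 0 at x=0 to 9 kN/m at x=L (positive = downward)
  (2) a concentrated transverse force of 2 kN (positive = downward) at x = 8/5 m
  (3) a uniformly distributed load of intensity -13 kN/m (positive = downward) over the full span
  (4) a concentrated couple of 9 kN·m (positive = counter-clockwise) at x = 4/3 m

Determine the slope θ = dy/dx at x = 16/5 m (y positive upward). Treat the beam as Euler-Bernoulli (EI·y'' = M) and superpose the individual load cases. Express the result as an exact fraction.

Load 1 — triangular load w₀=9 kN/m (0→w₀ over full span):
  θ_1 = -w₀(2x(L-x)(L-2x)(x+2L)+x²(L-x)²)/(120LEI) = -9·(2·(16/5)·(4-(16/5))·(4-2·(16/5))·((16/5)+2·4)+(16/5)²·(4-(16/5))²)/(120·4·1000) = 192/78125 rad
Load 2 — point force P=2 kN at a=8/5 m (b=L-a=12/5):
  θ_2 = Pa²(L-x)(2bL-(3b+a)(L-x))/(2L³EI)  [x>a] = 2·(8/5)²·(4-(16/5))·(2·(12/5)·4-(3·(12/5)+(8/5))·(4-(16/5)))/(2·4³·1000) = 152/390625 rad
Load 3 — uniform load w=-13 kN/m over full span:
  θ_3 = -wx(L-x)(L-2x)/(12EI) = -(-13)·(16/5)·(4-(16/5))·(4-2·(16/5))/(12·1000) = -104/15625 rad
Load 4 — applied couple M₀=9 kN·m at a=4/3 m (b=L-a=8/3):
  θ_4 = (R_Ax²/2 - M_Ax - M₀(x-a))/EI  [x>a] with R_A=3, M_A=0 = (3·(16/5)²/2 - 0·(16/5) - 9·((16/5)-(4/3)))/1000 = -9/6250 rad
Superposition: θ = Σ θ_i = -4101/781250 rad ≈ -0.005249 rad

θ(16/5) = -4101/781250 rad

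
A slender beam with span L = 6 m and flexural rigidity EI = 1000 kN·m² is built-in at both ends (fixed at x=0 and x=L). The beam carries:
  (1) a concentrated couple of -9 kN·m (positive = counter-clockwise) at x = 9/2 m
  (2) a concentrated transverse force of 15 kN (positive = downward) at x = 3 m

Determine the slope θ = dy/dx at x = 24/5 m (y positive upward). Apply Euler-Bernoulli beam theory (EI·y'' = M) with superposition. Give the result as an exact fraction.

Load 1 — applied couple M₀=-9 kN·m at a=9/2 m (b=L-a=3/2):
  θ_1 = (R_Ax²/2 - M_Ax - M₀(x-a))/EI  [x>a] with R_A=-27/16, M_A=-45/16 = ((-27/16)·(24/5)²/2 - (-45/16)·(24/5) - (-9)·((24/5)-(9/2)))/1000 = -81/25000 rad
Load 2 — point force P=15 kN at a=3 m (b=L-a=3):
  θ_2 = Pa²(L-x)(2bL-(3b+a)(L-x))/(2L³EI)  [x>a] = 15·3²·(6-(24/5))·(2·3·6-(3·3+3)·(6-(24/5)))/(2·6³·1000) = 81/10000 rad
Superposition: θ = Σ θ_i = 243/50000 rad ≈ 0.004860 rad

θ(24/5) = 243/50000 rad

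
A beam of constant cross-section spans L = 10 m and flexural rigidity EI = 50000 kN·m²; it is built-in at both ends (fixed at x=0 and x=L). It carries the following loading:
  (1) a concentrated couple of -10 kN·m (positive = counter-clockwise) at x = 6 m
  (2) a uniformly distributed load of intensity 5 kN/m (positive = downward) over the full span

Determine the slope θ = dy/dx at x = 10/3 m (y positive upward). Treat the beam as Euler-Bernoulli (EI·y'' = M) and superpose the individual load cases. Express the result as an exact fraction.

θ(10/3) = -571/1012500 rad

Load 1 — applied couple M₀=-10 kN·m at a=6 m (b=L-a=4):
  θ_1 = (R_Ax²/2 - M_Ax)/EI  [x≤a] with R_A=-36/25, M_A=-16/5 = ((-36/25)·(10/3)²/2 - (-16/5)·(10/3))/50000 = 1/18750 rad
Load 2 — uniform load w=5 kN/m over full span:
  θ_2 = -wx(L-x)(L-2x)/(12EI) = -5·(10/3)·(10-(10/3))·(10-2·(10/3))/(12·50000) = -1/1620 rad
Superposition: θ = Σ θ_i = -571/1012500 rad ≈ -0.000564 rad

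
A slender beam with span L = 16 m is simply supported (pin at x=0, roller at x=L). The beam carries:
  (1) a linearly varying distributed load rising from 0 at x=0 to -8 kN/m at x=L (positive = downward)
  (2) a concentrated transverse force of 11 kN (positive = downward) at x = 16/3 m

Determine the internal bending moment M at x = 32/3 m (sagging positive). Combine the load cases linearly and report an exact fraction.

Load 1 — triangular load w₀=-8 kN/m (0→w₀ over full span):
  M_1 = w₀Lx/6 - w₀x³/(6L) = (-8)·16·(32/3)/6 - (-8)·(32/3)³/(6·16) = -10240/81 kN·m
Load 2 — point force P=11 kN at a=16/3 m (b=L-a=32/3):
  M_2 = Pa(L-x)/L  [x>a] = 11·(16/3)·(16-(32/3))/16 = 176/9 kN·m
Superposition: M = Σ M_i = -8656/81 kN·m ≈ -106.864198 kN·m

M(32/3) = -8656/81 kN·m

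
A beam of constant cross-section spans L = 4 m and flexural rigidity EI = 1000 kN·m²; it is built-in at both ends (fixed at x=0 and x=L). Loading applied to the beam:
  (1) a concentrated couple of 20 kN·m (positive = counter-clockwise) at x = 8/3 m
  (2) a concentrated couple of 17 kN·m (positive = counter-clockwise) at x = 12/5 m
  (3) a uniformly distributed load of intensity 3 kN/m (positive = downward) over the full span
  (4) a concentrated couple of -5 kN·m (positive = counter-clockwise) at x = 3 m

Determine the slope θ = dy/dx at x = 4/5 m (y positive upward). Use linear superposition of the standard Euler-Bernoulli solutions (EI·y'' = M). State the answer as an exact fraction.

θ(4/5) = -989/156250 rad

Load 1 — applied couple M₀=20 kN·m at a=8/3 m (b=L-a=4/3):
  θ_1 = (R_Ax²/2 - M_Ax)/EI  [x≤a] with R_A=20/3, M_A=20/3 = ((20/3)·(4/5)²/2 - (20/3)·(4/5))/1000 = -2/625 rad
Load 2 — applied couple M₀=17 kN·m at a=12/5 m (b=L-a=8/5):
  θ_2 = (R_Ax²/2 - M_Ax)/EI  [x≤a] with R_A=153/25, M_A=136/25 = ((153/25)·(4/5)²/2 - (136/25)·(4/5))/1000 = -187/78125 rad
Load 3 — uniform load w=3 kN/m over full span:
  θ_3 = -wx(L-x)(L-2x)/(12EI) = -3·(4/5)·(4-(4/5))·(4-2·(4/5))/(12·1000) = -24/15625 rad
Load 4 — applied couple M₀=-5 kN·m at a=3 m (b=L-a=1):
  θ_4 = (R_Ax²/2 - M_Ax)/EI  [x≤a] with R_A=-45/32, M_A=-25/16 = ((-45/32)·(4/5)²/2 - (-25/16)·(4/5))/1000 = 1/1250 rad
Superposition: θ = Σ θ_i = -989/156250 rad ≈ -0.006330 rad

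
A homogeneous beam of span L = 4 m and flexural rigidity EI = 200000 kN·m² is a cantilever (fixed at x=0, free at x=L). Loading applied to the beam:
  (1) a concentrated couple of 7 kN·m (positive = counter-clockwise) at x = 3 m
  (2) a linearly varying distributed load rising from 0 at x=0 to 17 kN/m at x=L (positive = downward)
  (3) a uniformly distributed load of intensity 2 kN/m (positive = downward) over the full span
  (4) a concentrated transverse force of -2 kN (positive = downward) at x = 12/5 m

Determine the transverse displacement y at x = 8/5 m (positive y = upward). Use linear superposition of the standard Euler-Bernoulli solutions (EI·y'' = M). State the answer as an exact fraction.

Load 1 — applied couple M₀=7 kN·m at a=3 m (b=L-a=1):
  y_1 = M₀x²/(2EI)  [x≤a] = 7·(8/5)²/(2·200000) = 7/156250 m
Load 2 — triangular load w₀=17 kN/m (0→w₀ over full span):
  y_2 = (w₀Lx³/12-w₀L²x²/6-w₀x⁵/(120L))/EI = (17·4·(8/5)³/12-17·4²·(8/5)²/6-17·(8/5)⁵/(120·4))/200000 = -68272/146484375 m
Load 3 — uniform load w=2 kN/m over full span:
  y_3 = -wx²(x²-4Lx+6L²)/(24EI) = -2·(8/5)²·((8/5)²-4·4·(8/5)+6·4²)/(24·200000) = -152/1953125 m
Load 4 — point force P=-2 kN at a=12/5 m (b=L-a=8/5):
  y_4 = -Px²(3a-x)/(6EI)  [x≤a] = -(-2)·(8/5)²·(3·(12/5)-(8/5))/(6·200000) = 28/1171875 m
Superposition: y = Σ y_i = -139219/292968750 m ≈ -0.000475 m

y(8/5) = -139219/292968750 m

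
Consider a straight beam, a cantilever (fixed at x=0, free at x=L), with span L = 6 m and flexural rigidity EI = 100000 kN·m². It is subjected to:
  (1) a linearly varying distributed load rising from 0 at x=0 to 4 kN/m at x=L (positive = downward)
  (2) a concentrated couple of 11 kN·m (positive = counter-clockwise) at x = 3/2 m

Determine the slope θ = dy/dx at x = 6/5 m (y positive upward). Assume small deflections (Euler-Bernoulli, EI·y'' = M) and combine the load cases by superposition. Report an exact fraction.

θ(6/5) = -11193/31250000 rad

Load 1 — triangular load w₀=4 kN/m (0→w₀ over full span):
  θ_1 = (w₀Lx²/4-w₀L²x/3-w₀x⁴/(24L))/EI = (4·6·(6/5)²/4-4·6²·(6/5)/3-4·(6/5)⁴/(24·6))/100000 = -7659/15625000 rad
Load 2 — applied couple M₀=11 kN·m at a=3/2 m (b=L-a=9/2):
  θ_2 = M₀x/EI  [x≤a] = 11·(6/5)/100000 = 33/250000 rad
Superposition: θ = Σ θ_i = -11193/31250000 rad ≈ -0.000358 rad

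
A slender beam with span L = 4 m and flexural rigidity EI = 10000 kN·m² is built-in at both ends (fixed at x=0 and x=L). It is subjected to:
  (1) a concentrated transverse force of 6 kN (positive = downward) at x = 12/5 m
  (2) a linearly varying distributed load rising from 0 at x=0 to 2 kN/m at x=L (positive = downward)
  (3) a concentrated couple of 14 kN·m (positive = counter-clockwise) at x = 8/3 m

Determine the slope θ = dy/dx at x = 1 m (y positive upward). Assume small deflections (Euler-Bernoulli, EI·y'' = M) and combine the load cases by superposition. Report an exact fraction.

Load 1 — point force P=6 kN at a=12/5 m (b=L-a=8/5):
  θ_1 = -Pb²x(2aL-(3a+b)x)/(2L³EI)  [x≤a] = -6·(8/5)²·1·(2·(12/5)·4-(3·(12/5)+(8/5))·1)/(2·4³·10000) = -39/312500 rad
Load 2 — triangular load w₀=2 kN/m (0→w₀ over full span):
  θ_2 = -w₀(2x(L-x)(L-2x)(x+2L)+x²(L-x)²)/(120LEI) = -2·(2·1·(4-1)·(4-2·1)·(1+2·4)+1²·(4-1)²)/(120·4·10000) = -39/800000 rad
Load 3 — applied couple M₀=14 kN·m at a=8/3 m (b=L-a=4/3):
  θ_3 = (R_Ax²/2 - M_Ax)/EI  [x≤a] with R_A=14/3, M_A=14/3 = ((14/3)·1²/2 - (14/3)·1)/10000 = -7/30000 rad
Superposition: θ = Σ θ_i = -24413/60000000 rad ≈ -0.000407 rad

θ(1) = -24413/60000000 rad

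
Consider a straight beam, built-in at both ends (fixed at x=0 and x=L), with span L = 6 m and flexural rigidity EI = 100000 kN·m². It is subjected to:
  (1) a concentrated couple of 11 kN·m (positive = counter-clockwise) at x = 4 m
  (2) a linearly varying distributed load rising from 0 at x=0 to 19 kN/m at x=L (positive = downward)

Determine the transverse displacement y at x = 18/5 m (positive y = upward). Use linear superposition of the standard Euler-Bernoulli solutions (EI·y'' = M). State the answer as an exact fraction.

y(18/5) = -277209/781250000 m

Load 1 — applied couple M₀=11 kN·m at a=4 m (b=L-a=2):
  y_1 = (R_Ax³/6 - M_Ax²/2)/EI  [x≤a] with R_A=22/9, M_A=11/3 = ((22/9)·(18/5)³/6 - (11/3)·(18/5)²/2)/100000 = -297/6250000 m
Load 2 — triangular load w₀=19 kN/m (0→w₀ over full span):
  y_2 = -w₀x²(L-x)²(x+2L)/(120LEI) = -19·(18/5)²·(6-(18/5))²·((18/5)+2·6)/(120·6·100000) = -60021/195312500 m
Superposition: y = Σ y_i = -277209/781250000 m ≈ -0.000355 m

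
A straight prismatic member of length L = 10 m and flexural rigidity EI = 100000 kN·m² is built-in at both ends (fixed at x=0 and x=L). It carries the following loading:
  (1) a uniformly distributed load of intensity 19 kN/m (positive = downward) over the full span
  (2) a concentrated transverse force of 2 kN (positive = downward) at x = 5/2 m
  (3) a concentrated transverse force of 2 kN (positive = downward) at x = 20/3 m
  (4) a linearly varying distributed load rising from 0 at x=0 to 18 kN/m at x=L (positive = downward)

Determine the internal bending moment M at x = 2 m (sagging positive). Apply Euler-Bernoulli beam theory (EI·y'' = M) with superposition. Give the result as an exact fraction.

M(2) = -10523/720 kN·m

Load 1 — uniform load w=19 kN/m over full span:
  M_1 = wLx/2 - wL²/12 - wx²/2 = 19·10·2/2 - 19·10²/12 - 19·2²/2 = -19/3 kN·m
Load 2 — point force P=2 kN at a=5/2 m (b=L-a=15/2):
  M_2 = Pb²(3a+b)x/L³ - Pab²/L²  [x≤a] = 2·(15/2)²·(3·(5/2)+(15/2))·2/10³ - 2·(5/2)·(15/2)²/10² = 9/16 kN·m
Load 3 — point force P=2 kN at a=20/3 m (b=L-a=10/3):
  M_3 = Pb²(3a+b)x/L³ - Pab²/L²  [x≤a] = 2·(10/3)²·(3·(20/3)+(10/3))·2/10³ - 2·(20/3)·(10/3)²/10² = -4/9 kN·m
Load 4 — triangular load w₀=18 kN/m (0→w₀ over full span):
  M_4 = 3w₀Lx/20 - w₀L²/30 - w₀x³/(6L) = 3·18·10·2/20 - 18·10²/30 - 18·2³/(6·10) = -42/5 kN·m
Superposition: M = Σ M_i = -10523/720 kN·m ≈ -14.615278 kN·m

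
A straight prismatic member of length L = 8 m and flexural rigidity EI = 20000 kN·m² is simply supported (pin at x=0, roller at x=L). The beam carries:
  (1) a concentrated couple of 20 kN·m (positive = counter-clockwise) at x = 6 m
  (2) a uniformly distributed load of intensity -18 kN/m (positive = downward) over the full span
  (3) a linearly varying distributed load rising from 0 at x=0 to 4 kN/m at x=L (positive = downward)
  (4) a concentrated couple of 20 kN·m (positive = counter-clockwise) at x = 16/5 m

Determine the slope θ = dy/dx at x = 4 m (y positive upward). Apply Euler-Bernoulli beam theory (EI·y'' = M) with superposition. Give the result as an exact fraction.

θ(4) = 89/900000 rad

Load 1 — applied couple M₀=20 kN·m at a=6 m (b=L-a=2):
  θ_1 = (M₀x²/(2L)+C₁)/EI  [x≤a] with C₁=M₀(3b²-L²)/(6L)=-65/3 = (20·4²/(2·8)+(-65/3))/20000 = -1/12000 rad
Load 2 — uniform load w=-18 kN/m over full span:
  θ_2 = -w(L³-6Lx²+4x³)/(24EI) = -(-18)·(8³-6·8·4²+4·4³)/(24·20000) = 0 rad
Load 3 — triangular load w₀=4 kN/m (0→w₀ over full span):
  θ_3 = -w₀(7L⁴-30L²x²+15x⁴)/(360LEI) = -4·(7·8⁴-30·8²·4²+15·4⁴)/(360·8·20000) = -7/56250 rad
Load 4 — applied couple M₀=20 kN·m at a=16/5 m (b=L-a=24/5):
  θ_4 = (M₀x²/(2L)-M₀(x-a)+C₁)/EI  [x>a] with C₁=M₀(3b²-L²)/(6L)=32/15 = (20·4²/(2·8)-20·(4-(16/5))+(32/15))/20000 = 23/75000 rad
Superposition: θ = Σ θ_i = 89/900000 rad ≈ 0.000099 rad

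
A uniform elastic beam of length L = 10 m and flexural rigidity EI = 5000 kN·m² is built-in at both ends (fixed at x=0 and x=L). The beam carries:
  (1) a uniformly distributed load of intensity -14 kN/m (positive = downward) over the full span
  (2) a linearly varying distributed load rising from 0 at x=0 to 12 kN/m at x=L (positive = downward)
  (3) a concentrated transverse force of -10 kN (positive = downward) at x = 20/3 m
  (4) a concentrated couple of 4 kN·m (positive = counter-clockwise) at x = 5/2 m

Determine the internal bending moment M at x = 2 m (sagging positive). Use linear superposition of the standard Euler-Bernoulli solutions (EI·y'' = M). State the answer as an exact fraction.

M(2) = 529/180 kN·m

Load 1 — uniform load w=-14 kN/m over full span:
  M_1 = wLx/2 - wL²/12 - wx²/2 = (-14)·10·2/2 - (-14)·10²/12 - (-14)·2²/2 = 14/3 kN·m
Load 2 — triangular load w₀=12 kN/m (0→w₀ over full span):
  M_2 = 3w₀Lx/20 - w₀L²/30 - w₀x³/(6L) = 3·12·10·2/20 - 12·10²/30 - 12·2³/(6·10) = -28/5 kN·m
Load 3 — point force P=-10 kN at a=20/3 m (b=L-a=10/3):
  M_3 = Pb²(3a+b)x/L³ - Pab²/L²  [x≤a] = (-10)·(10/3)²·(3·(20/3)+(10/3))·2/10³ - (-10)·(20/3)·(10/3)²/10² = 20/9 kN·m
Load 4 — applied couple M₀=4 kN·m at a=5/2 m (b=L-a=15/2):
  M_4 = R_Ax - M_A  [x≤a] with R_A=9/20, M_A=-3/4 = (9/20)·2 - (-3/4) = 33/20 kN·m
Superposition: M = Σ M_i = 529/180 kN·m ≈ 2.938889 kN·m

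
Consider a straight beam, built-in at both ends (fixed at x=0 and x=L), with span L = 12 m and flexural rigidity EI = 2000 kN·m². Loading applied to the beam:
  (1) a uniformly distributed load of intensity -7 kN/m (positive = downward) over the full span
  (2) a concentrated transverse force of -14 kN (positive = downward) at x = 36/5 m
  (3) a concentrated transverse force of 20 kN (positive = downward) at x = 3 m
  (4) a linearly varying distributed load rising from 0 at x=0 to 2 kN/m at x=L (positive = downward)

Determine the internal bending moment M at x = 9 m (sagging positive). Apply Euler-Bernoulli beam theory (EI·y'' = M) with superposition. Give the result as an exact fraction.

M(9) = -12849/1000 kN·m

Load 1 — uniform load w=-7 kN/m over full span:
  M_1 = wLx/2 - wL²/12 - wx²/2 = (-7)·12·9/2 - (-7)·12²/12 - (-7)·9²/2 = -21/2 kN·m
Load 2 — point force P=-14 kN at a=36/5 m (b=L-a=24/5):
  M_2 = Pa²(a+3b)(L-x)/L³ - Pa²b/L²  [x>a] = (-14)·(36/5)²·((36/5)+3·(24/5))·(12-9)/12³ - (-14)·(36/5)²·(24/5)/12² = -378/125 kN·m
Load 3 — point force P=20 kN at a=3 m (b=L-a=9):
  M_3 = Pa²(a+3b)(L-x)/L³ - Pa²b/L²  [x>a] = 20·3²·(3+3·9)·(12-9)/12³ - 20·3²·9/12² = -15/8 kN·m
Load 4 — triangular load w₀=2 kN/m (0→w₀ over full span):
  M_4 = 3w₀Lx/20 - w₀L²/30 - w₀x³/(6L) = 3·2·12·9/20 - 2·12²/30 - 2·9³/(6·12) = 51/20 kN·m
Superposition: M = Σ M_i = -12849/1000 kN·m ≈ -12.849000 kN·m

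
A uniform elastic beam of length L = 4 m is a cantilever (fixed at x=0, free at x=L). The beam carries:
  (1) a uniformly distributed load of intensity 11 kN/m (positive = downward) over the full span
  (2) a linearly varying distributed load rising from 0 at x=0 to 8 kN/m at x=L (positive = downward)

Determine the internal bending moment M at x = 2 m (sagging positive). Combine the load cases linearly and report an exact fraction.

Load 1 — uniform load w=11 kN/m over full span:
  M_1 = -w(L-x)²/2 = -11·(4-2)²/2 = -22 kN·m
Load 2 — triangular load w₀=8 kN/m (0→w₀ over full span):
  M_2 = w₀Lx/2 - w₀L²/3 - w₀x³/(6L) = 8·4·2/2 - 8·4²/3 - 8·2³/(6·4) = -40/3 kN·m
Superposition: M = Σ M_i = -106/3 kN·m ≈ -35.333333 kN·m

M(2) = -106/3 kN·m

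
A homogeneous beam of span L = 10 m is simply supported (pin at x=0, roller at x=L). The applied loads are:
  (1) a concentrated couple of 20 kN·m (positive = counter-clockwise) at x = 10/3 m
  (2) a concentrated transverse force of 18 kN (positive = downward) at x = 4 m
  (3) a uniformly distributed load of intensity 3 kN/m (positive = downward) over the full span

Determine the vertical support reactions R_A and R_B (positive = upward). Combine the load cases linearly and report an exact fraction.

Load 1 — applied couple M₀=20 kN·m at a=10/3 m (b=L-a=20/3):
  R_A = M₀/L = 20/10 = 2 kN
  R_B = -M₀/L = -20/10 = -2 kN
Load 2 — point force P=18 kN at a=4 m (b=L-a=6):
  R_A = Pb/L = 18·6/10 = 54/5 kN
  R_B = Pa/L = 18·4/10 = 36/5 kN
Load 3 — uniform load w=3 kN/m over full span:
  R_A = wL/2 = 3·10/2 = 15 kN
  R_B = wL/2 = 3·10/2 = 15 kN
Superposition: R_A = 139/5 kN, R_B = 101/5 kN

R_A = 139/5 kN, R_B = 101/5 kN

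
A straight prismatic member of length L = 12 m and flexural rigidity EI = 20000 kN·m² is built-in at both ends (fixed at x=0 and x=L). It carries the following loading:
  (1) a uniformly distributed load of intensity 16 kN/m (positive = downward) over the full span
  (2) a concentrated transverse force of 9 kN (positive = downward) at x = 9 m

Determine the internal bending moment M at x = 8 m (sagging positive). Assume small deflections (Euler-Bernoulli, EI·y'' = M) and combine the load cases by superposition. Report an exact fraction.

Load 1 — uniform load w=16 kN/m over full span:
  M_1 = wLx/2 - wL²/12 - wx²/2 = 16·12·8/2 - 16·12²/12 - 16·8²/2 = 64 kN·m
Load 2 — point force P=9 kN at a=9 m (b=L-a=3):
  M_2 = Pb²(3a+b)x/L³ - Pab²/L²  [x≤a] = 9·3²·(3·9+3)·8/12³ - 9·9·3²/12² = 99/16 kN·m
Superposition: M = Σ M_i = 1123/16 kN·m ≈ 70.187500 kN·m

M(8) = 1123/16 kN·m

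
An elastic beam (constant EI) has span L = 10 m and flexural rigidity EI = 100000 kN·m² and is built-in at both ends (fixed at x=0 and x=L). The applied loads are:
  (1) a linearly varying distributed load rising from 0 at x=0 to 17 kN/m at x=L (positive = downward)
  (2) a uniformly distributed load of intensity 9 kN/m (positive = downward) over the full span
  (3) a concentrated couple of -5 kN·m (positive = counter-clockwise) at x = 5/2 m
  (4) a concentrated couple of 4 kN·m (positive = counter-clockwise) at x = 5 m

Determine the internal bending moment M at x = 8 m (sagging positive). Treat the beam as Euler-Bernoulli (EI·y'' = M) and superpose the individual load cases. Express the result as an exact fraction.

Load 1 — triangular load w₀=17 kN/m (0→w₀ over full span):
  M_1 = 3w₀Lx/20 - w₀L²/30 - w₀x³/(6L) = 3·17·10·8/20 - 17·10²/30 - 17·8³/(6·10) = 34/15 kN·m
Load 2 — uniform load w=9 kN/m over full span:
  M_2 = wLx/2 - wL²/12 - wx²/2 = 9·10·8/2 - 9·10²/12 - 9·8²/2 = -3 kN·m
Load 3 — applied couple M₀=-5 kN·m at a=5/2 m (b=L-a=15/2):
  M_3 = R_Ax - M_A - M₀  [x>a] with R_A=-9/16, M_A=15/16 = (-9/16)·8 - (15/16) - (-5) = -7/16 kN·m
Load 4 — applied couple M₀=4 kN·m at a=5 m (b=L-a=5):
  M_4 = R_Ax - M_A - M₀  [x>a] with R_A=3/5, M_A=1 = (3/5)·8 - 1 - 4 = -1/5 kN·m
Superposition: M = Σ M_i = -329/240 kN·m ≈ -1.370833 kN·m

M(8) = -329/240 kN·m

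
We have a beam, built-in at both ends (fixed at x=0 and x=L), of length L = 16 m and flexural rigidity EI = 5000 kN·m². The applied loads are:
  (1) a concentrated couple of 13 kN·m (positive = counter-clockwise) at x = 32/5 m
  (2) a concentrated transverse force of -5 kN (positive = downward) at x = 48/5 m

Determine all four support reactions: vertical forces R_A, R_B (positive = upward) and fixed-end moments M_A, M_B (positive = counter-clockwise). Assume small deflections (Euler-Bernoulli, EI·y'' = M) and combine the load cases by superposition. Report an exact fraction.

R_A = -59/100 kN, M_A = -153/25 kN·m, R_B = -441/100 kN, M_B = 392/25 kN·m

Load 1 — applied couple M₀=13 kN·m at a=32/5 m (b=L-a=48/5):
  R_A = 6M₀ab/L³ = 6·13·(32/5)·(48/5)/16³ = 117/100 kN
  M_A = M₀b(2a-b)/L² = 13·(48/5)·(2·(32/5)-(48/5))/16² = 39/25 kN·m
  R_B = -6M₀ab/L³ = -6·13·(32/5)·(48/5)/16³ = -117/100 kN
  M_B = M₀a(2b-a)/L² = 13·(32/5)·(2·(48/5)-(32/5))/16² = 104/25 kN·m
Load 2 — point force P=-5 kN at a=48/5 m (b=L-a=32/5):
  R_A = Pb²(3a+b)/L³ = (-5)·(32/5)²·(3·(48/5)+(32/5))/16³ = -44/25 kN
  M_A = Pab²/L² = (-5)·(48/5)·(32/5)²/16² = -192/25 kN·m
  R_B = Pa²(a+3b)/L³ = (-5)·(48/5)²·((48/5)+3·(32/5))/16³ = -81/25 kN
  M_B = -Pa²b/L² = -(-5)·(48/5)²·(32/5)/16² = 288/25 kN·m
Superposition: R_A = -59/100 kN, M_A = -153/25 kN·m, R_B = -441/100 kN, M_B = 392/25 kN·m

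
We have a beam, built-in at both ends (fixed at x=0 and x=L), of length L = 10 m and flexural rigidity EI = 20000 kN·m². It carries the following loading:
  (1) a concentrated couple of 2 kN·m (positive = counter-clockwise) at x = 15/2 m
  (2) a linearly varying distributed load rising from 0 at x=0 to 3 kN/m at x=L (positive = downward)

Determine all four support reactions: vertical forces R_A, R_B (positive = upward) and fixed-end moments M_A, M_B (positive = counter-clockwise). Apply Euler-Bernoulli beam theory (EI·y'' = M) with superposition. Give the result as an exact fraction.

Load 1 — applied couple M₀=2 kN·m at a=15/2 m (b=L-a=5/2):
  R_A = 6M₀ab/L³ = 6·2·(15/2)·(5/2)/10³ = 9/40 kN
  M_A = M₀b(2a-b)/L² = 2·(5/2)·(2·(15/2)-(5/2))/10² = 5/8 kN·m
  R_B = -6M₀ab/L³ = -6·2·(15/2)·(5/2)/10³ = -9/40 kN
  M_B = M₀a(2b-a)/L² = 2·(15/2)·(2·(5/2)-(15/2))/10² = -3/8 kN·m
Load 2 — triangular load w₀=3 kN/m (0→w₀ over full span):
  R_A = 3w₀L/20 = 3·3·10/20 = 9/2 kN
  M_A = w₀L²/30 = 3·10²/30 = 10 kN·m
  R_B = 7w₀L/20 = 7·3·10/20 = 21/2 kN
  M_B = -w₀L²/20 = -3·10²/20 = -15 kN·m
Superposition: R_A = 189/40 kN, M_A = 85/8 kN·m, R_B = 411/40 kN, M_B = -123/8 kN·m

R_A = 189/40 kN, M_A = 85/8 kN·m, R_B = 411/40 kN, M_B = -123/8 kN·m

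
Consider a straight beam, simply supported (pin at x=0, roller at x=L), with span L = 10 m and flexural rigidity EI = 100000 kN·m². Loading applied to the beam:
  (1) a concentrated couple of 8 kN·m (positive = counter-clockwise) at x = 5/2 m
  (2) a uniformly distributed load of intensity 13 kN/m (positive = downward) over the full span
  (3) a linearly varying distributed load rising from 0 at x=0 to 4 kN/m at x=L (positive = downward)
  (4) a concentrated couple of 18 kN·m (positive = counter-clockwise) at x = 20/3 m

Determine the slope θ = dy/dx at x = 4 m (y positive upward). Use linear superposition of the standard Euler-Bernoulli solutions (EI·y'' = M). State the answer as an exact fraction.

θ(4) = -17197/9000000 rad

Load 1 — applied couple M₀=8 kN·m at a=5/2 m (b=L-a=15/2):
  θ_1 = (M₀x²/(2L)-M₀(x-a)+C₁)/EI  [x>a] with C₁=M₀(3b²-L²)/(6L)=55/6 = (8·4²/(2·10)-8·(4-(5/2))+(55/6))/100000 = 107/3000000 rad
Load 2 — uniform load w=13 kN/m over full span:
  θ_2 = -w(L³-6Lx²+4x³)/(24EI) = -13·(10³-6·10·4²+4·4³)/(24·100000) = -481/300000 rad
Load 3 — triangular load w₀=4 kN/m (0→w₀ over full span):
  θ_3 = -w₀(7L⁴-30L²x²+15x⁴)/(360LEI) = -4·(7·10⁴-30·10²·4²+15·4⁴)/(360·10·100000) = -323/1125000 rad
Load 4 — applied couple M₀=18 kN·m at a=20/3 m (b=L-a=10/3):
  θ_4 = (M₀x²/(2L)+C₁)/EI  [x≤a] with C₁=M₀(3b²-L²)/(6L)=-20 = (18·4²/(2·10)+(-20))/100000 = -7/125000 rad
Superposition: θ = Σ θ_i = -17197/9000000 rad ≈ -0.001911 rad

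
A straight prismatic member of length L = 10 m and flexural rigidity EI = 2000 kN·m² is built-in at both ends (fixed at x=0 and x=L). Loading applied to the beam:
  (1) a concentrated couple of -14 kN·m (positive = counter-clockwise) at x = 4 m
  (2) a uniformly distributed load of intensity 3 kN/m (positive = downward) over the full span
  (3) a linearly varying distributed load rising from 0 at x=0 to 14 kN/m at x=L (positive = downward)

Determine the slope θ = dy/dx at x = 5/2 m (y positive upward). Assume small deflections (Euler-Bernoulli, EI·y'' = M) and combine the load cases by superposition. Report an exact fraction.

θ(5/2) = -50469/1280000 rad

Load 1 — applied couple M₀=-14 kN·m at a=4 m (b=L-a=6):
  θ_1 = (R_Ax²/2 - M_Ax)/EI  [x≤a] with R_A=-252/125, M_A=-42/25 = ((-252/125)·(5/2)²/2 - (-42/25)·(5/2))/2000 = -21/20000 rad
Load 2 — uniform load w=3 kN/m over full span:
  θ_2 = -wx(L-x)(L-2x)/(12EI) = -3·(5/2)·(10-(5/2))·(10-2·(5/2))/(12·2000) = -3/256 rad
Load 3 — triangular load w₀=14 kN/m (0→w₀ over full span):
  θ_3 = -w₀(2x(L-x)(L-2x)(x+2L)+x²(L-x)²)/(120LEI) = -14·(2·(5/2)·(10-(5/2))·(10-2·(5/2))·((5/2)+2·10)+(5/2)²·(10-(5/2))²)/(120·10·2000) = -273/10240 rad
Superposition: θ = Σ θ_i = -50469/1280000 rad ≈ -0.039429 rad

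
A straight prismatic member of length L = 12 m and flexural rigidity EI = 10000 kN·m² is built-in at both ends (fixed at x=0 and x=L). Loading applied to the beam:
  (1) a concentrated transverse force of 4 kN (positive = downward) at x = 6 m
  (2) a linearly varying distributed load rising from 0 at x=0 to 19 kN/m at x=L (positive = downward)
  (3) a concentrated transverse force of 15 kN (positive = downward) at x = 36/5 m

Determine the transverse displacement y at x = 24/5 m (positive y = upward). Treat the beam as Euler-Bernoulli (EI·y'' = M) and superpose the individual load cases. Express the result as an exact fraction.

Load 1 — point force P=4 kN at a=6 m (b=L-a=6):
  y_1 = -Pb²x²(3aL-(3a+b)x)/(6L³EI)  [x≤a] = -4·6²·(24/5)²·(3·6·12-(3·6+6)·(24/5))/(6·12³·10000) = -252/78125 m
Load 2 — triangular load w₀=19 kN/m (0→w₀ over full span):
  y_2 = -w₀x²(L-x)²(x+2L)/(120LEI) = -19·(24/5)²·(12-(24/5))²·((24/5)+2·12)/(120·12·10000) = -443232/9765625 m
Load 3 — point force P=15 kN at a=36/5 m (b=L-a=24/5):
  y_3 = -Pb²x²(3aL-(3a+b)x)/(6L³EI)  [x≤a] = -15·(24/5)²·(24/5)²·(3·(36/5)·12-(3·(36/5)+(24/5))·(24/5))/(6·12³·10000) = -19872/1953125 m
Superposition: y = Σ y_i = -574092/9765625 m ≈ -0.058787 m

y(24/5) = -574092/9765625 m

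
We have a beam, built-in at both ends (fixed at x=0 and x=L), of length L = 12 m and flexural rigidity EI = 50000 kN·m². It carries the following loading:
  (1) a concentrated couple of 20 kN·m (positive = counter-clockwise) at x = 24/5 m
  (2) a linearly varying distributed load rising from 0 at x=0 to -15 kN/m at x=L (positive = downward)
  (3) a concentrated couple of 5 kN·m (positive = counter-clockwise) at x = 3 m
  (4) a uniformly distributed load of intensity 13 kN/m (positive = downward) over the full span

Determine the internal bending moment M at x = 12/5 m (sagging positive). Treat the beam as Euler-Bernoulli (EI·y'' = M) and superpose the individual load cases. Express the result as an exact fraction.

M(12/5) = 741/80 kN·m

Load 1 — applied couple M₀=20 kN·m at a=24/5 m (b=L-a=36/5):
  M_1 = R_Ax - M_A  [x≤a] with R_A=12/5, M_A=12/5 = (12/5)·(12/5) - (12/5) = 84/25 kN·m
Load 2 — triangular load w₀=-15 kN/m (0→w₀ over full span):
  M_2 = 3w₀Lx/20 - w₀L²/30 - w₀x³/(6L) = 3·(-15)·12·(12/5)/20 - (-15)·12²/30 - (-15)·(12/5)³/(6·12) = 252/25 kN·m
Load 3 — applied couple M₀=5 kN·m at a=3 m (b=L-a=9):
  M_3 = R_Ax - M_A  [x≤a] with R_A=15/32, M_A=-15/16 = (15/32)·(12/5) - (-15/16) = 33/16 kN·m
Load 4 — uniform load w=13 kN/m over full span:
  M_4 = wLx/2 - wL²/12 - wx²/2 = 13·12·(12/5)/2 - 13·12²/12 - 13·(12/5)²/2 = -156/25 kN·m
Superposition: M = Σ M_i = 741/80 kN·m ≈ 9.262500 kN·m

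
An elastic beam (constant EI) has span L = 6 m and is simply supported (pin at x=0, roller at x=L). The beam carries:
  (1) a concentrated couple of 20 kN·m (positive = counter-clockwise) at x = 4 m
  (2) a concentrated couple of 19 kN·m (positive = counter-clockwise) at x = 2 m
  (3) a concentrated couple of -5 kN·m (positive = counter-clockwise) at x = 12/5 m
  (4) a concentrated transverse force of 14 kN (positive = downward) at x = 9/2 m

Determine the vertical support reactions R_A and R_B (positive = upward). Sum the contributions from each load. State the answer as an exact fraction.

R_A = 55/6 kN, R_B = 29/6 kN

Load 1 — applied couple M₀=20 kN·m at a=4 m (b=L-a=2):
  R_A = M₀/L = 20/6 = 10/3 kN
  R_B = -M₀/L = -20/6 = -10/3 kN
Load 2 — applied couple M₀=19 kN·m at a=2 m (b=L-a=4):
  R_A = M₀/L = 19/6 kN
  R_B = -M₀/L = -19/6 kN
Load 3 — applied couple M₀=-5 kN·m at a=12/5 m (b=L-a=18/5):
  R_A = M₀/L = (-5)/6 = -5/6 kN
  R_B = -M₀/L = -(-5)/6 = 5/6 kN
Load 4 — point force P=14 kN at a=9/2 m (b=L-a=3/2):
  R_A = Pb/L = 14·(3/2)/6 = 7/2 kN
  R_B = Pa/L = 14·(9/2)/6 = 21/2 kN
Superposition: R_A = 55/6 kN, R_B = 29/6 kN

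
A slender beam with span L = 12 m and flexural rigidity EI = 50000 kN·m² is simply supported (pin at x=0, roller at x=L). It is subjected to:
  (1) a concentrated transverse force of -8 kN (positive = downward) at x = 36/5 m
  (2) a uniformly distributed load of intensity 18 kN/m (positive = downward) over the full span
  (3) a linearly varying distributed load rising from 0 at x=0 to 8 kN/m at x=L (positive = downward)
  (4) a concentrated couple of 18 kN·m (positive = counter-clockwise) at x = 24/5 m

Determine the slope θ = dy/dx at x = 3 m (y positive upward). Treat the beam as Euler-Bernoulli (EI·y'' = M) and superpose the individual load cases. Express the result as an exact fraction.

θ(3) = -257577/12500000 rad

Load 1 — point force P=-8 kN at a=36/5 m (b=L-a=24/5):
  θ_1 = -Pb(L²-b²-3x²)/(6LEI)  [x≤a] = -(-8)·(24/5)·(12²-(24/5)²-3·3²)/(6·12·50000) = 783/781250 rad
Load 2 — uniform load w=18 kN/m over full span:
  θ_2 = -w(L³-6Lx²+4x³)/(24EI) = -18·(12³-6·12·3²+4·3³)/(24·50000) = -891/50000 rad
Load 3 — triangular load w₀=8 kN/m (0→w₀ over full span):
  θ_3 = -w₀(7L⁴-30L²x²+15x⁴)/(360LEI) = -8·(7·12⁴-30·12²·3²+15·3⁴)/(360·12·50000) = -3981/1000000 rad
Load 4 — applied couple M₀=18 kN·m at a=24/5 m (b=L-a=36/5):
  θ_4 = (M₀x²/(2L)+C₁)/EI  [x≤a] with C₁=M₀(3b²-L²)/(6L)=72/25 = (18·3²/(2·12)+(72/25))/50000 = 963/5000000 rad
Superposition: θ = Σ θ_i = -257577/12500000 rad ≈ -0.020606 rad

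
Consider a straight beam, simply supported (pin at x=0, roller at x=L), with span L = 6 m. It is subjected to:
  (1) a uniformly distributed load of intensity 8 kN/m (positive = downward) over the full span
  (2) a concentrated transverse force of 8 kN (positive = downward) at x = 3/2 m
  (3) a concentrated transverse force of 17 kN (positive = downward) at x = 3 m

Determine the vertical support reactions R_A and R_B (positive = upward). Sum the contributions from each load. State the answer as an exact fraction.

R_A = 77/2 kN, R_B = 69/2 kN

Load 1 — uniform load w=8 kN/m over full span:
  R_A = wL/2 = 8·6/2 = 24 kN
  R_B = wL/2 = 8·6/2 = 24 kN
Load 2 — point force P=8 kN at a=3/2 m (b=L-a=9/2):
  R_A = Pb/L = 8·(9/2)/6 = 6 kN
  R_B = Pa/L = 8·(3/2)/6 = 2 kN
Load 3 — point force P=17 kN at a=3 m (b=L-a=3):
  R_A = Pb/L = 17·3/6 = 17/2 kN
  R_B = Pa/L = 17·3/6 = 17/2 kN
Superposition: R_A = 77/2 kN, R_B = 69/2 kN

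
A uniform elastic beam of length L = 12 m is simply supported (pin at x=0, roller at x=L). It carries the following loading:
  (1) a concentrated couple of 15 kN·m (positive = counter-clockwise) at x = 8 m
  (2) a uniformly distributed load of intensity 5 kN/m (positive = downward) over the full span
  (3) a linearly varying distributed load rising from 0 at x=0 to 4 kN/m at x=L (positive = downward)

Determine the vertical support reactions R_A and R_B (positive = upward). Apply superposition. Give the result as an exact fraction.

Load 1 — applied couple M₀=15 kN·m at a=8 m (b=L-a=4):
  R_A = M₀/L = 15/12 = 5/4 kN
  R_B = -M₀/L = -15/12 = -5/4 kN
Load 2 — uniform load w=5 kN/m over full span:
  R_A = wL/2 = 5·12/2 = 30 kN
  R_B = wL/2 = 5·12/2 = 30 kN
Load 3 — triangular load w₀=4 kN/m (0→w₀ over full span):
  R_A = w₀L/6 = 4·12/6 = 8 kN
  R_B = w₀L/3 = 4·12/3 = 16 kN
Superposition: R_A = 157/4 kN, R_B = 179/4 kN

R_A = 157/4 kN, R_B = 179/4 kN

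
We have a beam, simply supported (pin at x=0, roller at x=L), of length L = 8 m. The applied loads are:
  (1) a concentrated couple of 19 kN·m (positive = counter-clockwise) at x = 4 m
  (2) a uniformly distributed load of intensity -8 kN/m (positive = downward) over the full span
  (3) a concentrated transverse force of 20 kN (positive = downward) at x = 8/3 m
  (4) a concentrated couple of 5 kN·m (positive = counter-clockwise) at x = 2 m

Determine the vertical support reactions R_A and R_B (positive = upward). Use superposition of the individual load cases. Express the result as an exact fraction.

R_A = -47/3 kN, R_B = -85/3 kN

Load 1 — applied couple M₀=19 kN·m at a=4 m (b=L-a=4):
  R_A = M₀/L = 19/8 kN
  R_B = -M₀/L = -19/8 kN
Load 2 — uniform load w=-8 kN/m over full span:
  R_A = wL/2 = (-8)·8/2 = -32 kN
  R_B = wL/2 = (-8)·8/2 = -32 kN
Load 3 — point force P=20 kN at a=8/3 m (b=L-a=16/3):
  R_A = Pb/L = 20·(16/3)/8 = 40/3 kN
  R_B = Pa/L = 20·(8/3)/8 = 20/3 kN
Load 4 — applied couple M₀=5 kN·m at a=2 m (b=L-a=6):
  R_A = M₀/L = 5/8 kN
  R_B = -M₀/L = -5/8 kN
Superposition: R_A = -47/3 kN, R_B = -85/3 kN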